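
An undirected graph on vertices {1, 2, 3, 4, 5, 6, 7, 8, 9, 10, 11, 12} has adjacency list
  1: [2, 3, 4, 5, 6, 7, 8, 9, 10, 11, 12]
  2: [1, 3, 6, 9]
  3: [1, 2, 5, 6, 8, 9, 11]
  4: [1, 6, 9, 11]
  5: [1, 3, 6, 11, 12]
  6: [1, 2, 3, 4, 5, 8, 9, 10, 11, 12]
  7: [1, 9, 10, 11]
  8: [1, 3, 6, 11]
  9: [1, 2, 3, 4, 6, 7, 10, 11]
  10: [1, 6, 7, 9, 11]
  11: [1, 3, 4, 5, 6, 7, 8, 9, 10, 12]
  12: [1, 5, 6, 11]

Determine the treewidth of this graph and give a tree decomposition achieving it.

Each bag holds 5 vertices, so the decomposition has width 4, which upper-bounds the treewidth. On the other hand G contains the 5-clique {1, 2, 3, 6, 9}. A clique must lie in a single bag of any decomposition, so no decomposition can have width below 4. Combining the bounds, tw(G) = 4.

Treewidth 4.
Bags: B1 = {1, 4, 6, 9, 11}  B2 = {1, 6, 9, 10, 11}  B3 = {1, 3, 6, 9, 11}  B4 = {1, 3, 6, 8, 11}  B5 = {1, 7, 9, 10, 11}  B6 = {1, 2, 3, 6, 9}  B7 = {1, 3, 5, 6, 11}  B8 = {1, 5, 6, 11, 12}
Tree: B1–B2, B2–B3, B3–B4, B2–B5, B3–B6, B4–B7, B7–B8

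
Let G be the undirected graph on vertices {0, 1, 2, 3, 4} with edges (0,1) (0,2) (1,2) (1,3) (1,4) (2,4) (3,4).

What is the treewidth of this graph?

2

A width-2 tree decomposition is:
Bags: B1 = {1, 3, 4}  B2 = {1, 2, 4}  B3 = {0, 1, 2}
Tree: B1–B2, B2–B3
Every bag has size at most 3, so the width is 3 − 1 = 2 and tw(G) ≤ 2. Conversely, {0, 1, 2} is a clique of size 3, and the vertices of any clique must share a bag in every tree decomposition; so some bag has ≥ 3 vertices and tw(G) ≥ 2. Hence tw(G) = 2 exactly.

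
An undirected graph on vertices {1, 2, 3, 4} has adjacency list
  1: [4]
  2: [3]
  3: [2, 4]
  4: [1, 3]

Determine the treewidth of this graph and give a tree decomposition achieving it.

The largest bag has 2 vertices, giving width 1; this decomposition certifies tw(G) ≤ 1. Since G has at least one edge (e.g. 1–4), it is not an edgeless graph, so tw(G) ≥ 1. Therefore the treewidth is 1.

Treewidth 1.
One such decomposition:
Bags: B1 = {1, 4}  B2 = {3, 4}  B3 = {2, 3}
Tree: B1–B2, B2–B3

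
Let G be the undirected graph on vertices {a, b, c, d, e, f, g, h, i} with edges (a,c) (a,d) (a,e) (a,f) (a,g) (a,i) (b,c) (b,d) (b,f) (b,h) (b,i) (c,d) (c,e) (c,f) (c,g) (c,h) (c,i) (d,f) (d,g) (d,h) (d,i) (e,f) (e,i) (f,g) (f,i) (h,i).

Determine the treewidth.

A width-4 tree decomposition is:
Bags: B1 = {b, c, d, f, i}  B2 = {a, c, d, f, i}  B3 = {b, c, d, h, i}  B4 = {a, c, d, f, g}  B5 = {a, c, e, f, i}
Tree: B1–B2, B1–B3, B2–B4, B2–B5
Every bag has size at most 5, so the width is 5 − 1 = 4 and tw(G) ≤ 4. For the lower bound, the 5 vertices {b, c, d, h, i} are pairwise adjacent, and any tree decomposition puts a clique entirely inside one bag — forcing width ≥ 4. Combining the bounds, tw(G) = 4.

4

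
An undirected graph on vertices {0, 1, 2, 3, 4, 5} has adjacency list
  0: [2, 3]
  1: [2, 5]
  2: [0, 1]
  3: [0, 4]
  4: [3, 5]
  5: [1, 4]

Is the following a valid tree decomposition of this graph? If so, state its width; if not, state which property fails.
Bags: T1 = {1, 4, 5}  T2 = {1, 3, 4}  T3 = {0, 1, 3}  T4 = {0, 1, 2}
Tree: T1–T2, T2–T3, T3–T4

Yes; width 2.

Every vertex of G appears in some bag (union = {0, 1, 2, 3, 4, 5}); every edge is covered by a bag; and for each vertex v the set of bags containing v is connected in the bag tree. The decomposition is therefore valid. The largest bag has 3 vertices, so the width is 2.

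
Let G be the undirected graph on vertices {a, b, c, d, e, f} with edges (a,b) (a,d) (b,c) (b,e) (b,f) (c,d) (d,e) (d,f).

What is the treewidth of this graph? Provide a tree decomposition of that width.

Treewidth 2.
One optimal decomposition is:
Bags: B1 = {b, d, e}  B2 = {b, d, f}  B3 = {a, b, d}  B4 = {b, c, d}
Tree: B1–B2, B2–B3, B3–B4

Each bag holds 3 vertices, so the decomposition has width 2, which upper-bounds the treewidth. Since b–e–d–f–b is a cycle in G, G is not acyclic. Forests are exactly the graphs of treewidth ≤ 1, so tw(G) ≥ 2. The upper and lower bounds meet at 2, so that is the treewidth.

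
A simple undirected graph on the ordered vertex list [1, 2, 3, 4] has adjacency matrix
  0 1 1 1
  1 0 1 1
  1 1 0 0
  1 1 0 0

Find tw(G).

A width-2 tree decomposition is:
Bags: B1 = {1, 2, 4}  B2 = {1, 2, 3}
Tree: B1–B2
Every bag has size at most 3, so the width is 3 − 1 = 2 and tw(G) ≤ 2. For the lower bound, the 3 vertices {1, 2, 3} are pairwise adjacent, and any tree decomposition puts a clique entirely inside one bag — forcing width ≥ 2. Combining the bounds, tw(G) = 2.

2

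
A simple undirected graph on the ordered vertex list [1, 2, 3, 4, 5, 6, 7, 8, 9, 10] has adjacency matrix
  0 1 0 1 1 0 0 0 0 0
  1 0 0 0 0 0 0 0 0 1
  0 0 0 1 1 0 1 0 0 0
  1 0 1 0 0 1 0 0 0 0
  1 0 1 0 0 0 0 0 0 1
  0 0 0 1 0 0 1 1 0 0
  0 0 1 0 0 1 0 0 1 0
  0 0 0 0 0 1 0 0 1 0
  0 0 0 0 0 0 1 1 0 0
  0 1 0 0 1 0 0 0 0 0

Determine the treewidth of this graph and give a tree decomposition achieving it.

The largest bag has 3 vertices, giving width 2; this decomposition certifies tw(G) ≤ 2. The edges 10–2–1–5–10 form a cycle, so G is not a tree and its treewidth is at least 2. Therefore the treewidth is 2.

Treewidth 2.
One optimal decomposition is:
Bags: B1 = {2, 5, 10}  B2 = {1, 2, 5}  B3 = {1, 3, 5}  B4 = {1, 3, 4}  B5 = {3, 4, 7}  B6 = {4, 6, 7}  B7 = {6, 7, 9}  B8 = {6, 8, 9}
Tree: B1–B2, B2–B3, B3–B4, B4–B5, B5–B6, B6–B7, B7–B8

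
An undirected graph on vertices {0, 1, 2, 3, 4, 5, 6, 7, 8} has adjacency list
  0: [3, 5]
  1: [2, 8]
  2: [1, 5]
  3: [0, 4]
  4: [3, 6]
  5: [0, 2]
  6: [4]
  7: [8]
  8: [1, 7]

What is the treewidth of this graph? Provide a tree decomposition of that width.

Every bag has size at most 2, so the width is 2 − 1 = 1 and tw(G) ≤ 1. G has an edge, so its treewidth is at least 1. Therefore the treewidth is 1.

Treewidth 1.
Bags: B1 = {7, 8}  B2 = {1, 8}  B3 = {1, 2}  B4 = {2, 5}  B5 = {0, 5}  B6 = {0, 3}  B7 = {3, 4}  B8 = {4, 6}
Tree: B1–B2, B2–B3, B3–B4, B4–B5, B5–B6, B6–B7, B7–B8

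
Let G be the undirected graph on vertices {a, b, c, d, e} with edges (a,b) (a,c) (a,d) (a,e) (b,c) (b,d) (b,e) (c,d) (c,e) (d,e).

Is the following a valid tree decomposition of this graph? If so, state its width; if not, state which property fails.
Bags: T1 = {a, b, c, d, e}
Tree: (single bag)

Yes; width 4.

Every vertex of G appears in some bag (union = {a, b, c, d, e}); every edge is covered by a bag; and for each vertex v the set of bags containing v is connected in the bag tree. The decomposition is therefore valid. The largest bag has 5 vertices, so the width is 4.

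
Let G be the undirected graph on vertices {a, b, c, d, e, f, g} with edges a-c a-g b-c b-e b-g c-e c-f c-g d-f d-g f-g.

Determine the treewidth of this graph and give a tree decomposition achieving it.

Each bag holds 3 vertices, so the decomposition has width 2, which upper-bounds the treewidth. Conversely, {d, f, g} is a clique of size 3, and the vertices of any clique must share a bag in every tree decomposition; so some bag has ≥ 3 vertices and tw(G) ≥ 2. Therefore the treewidth is 2.

Treewidth 2.
Bags: B1 = {b, c, e}  B2 = {b, c, g}  B3 = {c, f, g}  B4 = {d, f, g}  B5 = {a, c, g}
Tree: B1–B2, B2–B3, B3–B4, B3–B5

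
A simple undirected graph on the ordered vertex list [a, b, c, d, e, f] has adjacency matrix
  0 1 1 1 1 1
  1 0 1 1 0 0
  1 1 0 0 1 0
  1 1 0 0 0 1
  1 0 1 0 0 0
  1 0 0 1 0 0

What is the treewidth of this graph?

A width-2 tree decomposition is:
Bags: B1 = {a, d, f}  B2 = {a, b, d}  B3 = {a, b, c}  B4 = {a, c, e}
Tree: B1–B2, B2–B3, B3–B4
The largest bag has 3 vertices, giving width 2; this decomposition certifies tw(G) ≤ 2. Conversely, {a, d, f} is a clique of size 3, and the vertices of any clique must share a bag in every tree decomposition; so some bag has ≥ 3 vertices and tw(G) ≥ 2. Hence tw(G) = 2 exactly.

2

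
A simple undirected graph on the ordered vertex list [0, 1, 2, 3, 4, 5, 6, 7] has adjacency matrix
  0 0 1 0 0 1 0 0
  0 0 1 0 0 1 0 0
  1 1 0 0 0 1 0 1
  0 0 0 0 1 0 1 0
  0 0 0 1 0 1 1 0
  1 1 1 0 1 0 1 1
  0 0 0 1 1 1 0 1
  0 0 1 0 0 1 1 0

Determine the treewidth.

A width-2 tree decomposition is:
Bags: B1 = {2, 5, 7}  B2 = {5, 6, 7}  B3 = {4, 5, 6}  B4 = {3, 4, 6}  B5 = {0, 2, 5}  B6 = {1, 2, 5}
Tree: B1–B2, B2–B3, B3–B4, B1–B5, B1–B6
Each bag holds 3 vertices, so the decomposition has width 2, which upper-bounds the treewidth. For the lower bound, the 3 vertices {3, 4, 6} are pairwise adjacent, and any tree decomposition puts a clique entirely inside one bag — forcing width ≥ 2. Therefore the treewidth is 2.

2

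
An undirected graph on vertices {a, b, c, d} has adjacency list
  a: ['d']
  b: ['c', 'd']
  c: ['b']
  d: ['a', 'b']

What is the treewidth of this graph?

A width-1 tree decomposition is:
Bags: B1 = {b, c}  B2 = {b, d}  B3 = {a, d}
Tree: B1–B2, B2–B3
The largest bag has 2 vertices, giving width 1; this decomposition certifies tw(G) ≤ 1. G has an edge, so its treewidth is at least 1. Therefore the treewidth is 1.

1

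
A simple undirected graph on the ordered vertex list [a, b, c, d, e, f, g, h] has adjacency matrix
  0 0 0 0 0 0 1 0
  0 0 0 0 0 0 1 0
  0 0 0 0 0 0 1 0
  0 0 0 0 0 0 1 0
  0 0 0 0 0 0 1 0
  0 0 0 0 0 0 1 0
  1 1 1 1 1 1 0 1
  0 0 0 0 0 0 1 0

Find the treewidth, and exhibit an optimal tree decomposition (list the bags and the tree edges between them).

Treewidth 1.
Bags: B1 = {f, g}  B2 = {a, g}  B3 = {g, h}  B4 = {c, g}  B5 = {b, g}  B6 = {e, g}  B7 = {d, g}
Tree: B1–B2, B1–B3, B1–B4, B4–B5, B1–B6, B1–B7

Every bag has size at most 2, so the width is 2 − 1 = 1 and tw(G) ≤ 1. Since G has at least one edge (e.g. f–g), it is not an edgeless graph, so tw(G) ≥ 1. Combining the bounds, tw(G) = 1.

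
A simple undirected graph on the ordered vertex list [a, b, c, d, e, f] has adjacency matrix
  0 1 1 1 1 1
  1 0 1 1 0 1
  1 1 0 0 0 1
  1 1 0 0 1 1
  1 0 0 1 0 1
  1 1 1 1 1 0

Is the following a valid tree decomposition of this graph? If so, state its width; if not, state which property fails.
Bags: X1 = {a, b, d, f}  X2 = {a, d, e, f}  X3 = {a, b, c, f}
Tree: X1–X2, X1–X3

Checking the three conditions: (i) the bags cover all of {a, b, c, d, e, f}; (ii) for each edge, some bag contains both endpoints; (iii) the bags containing any fixed vertex form a subtree. All hold, so the decomposition is valid with width 4 − 1 = 3.

Yes; width 3.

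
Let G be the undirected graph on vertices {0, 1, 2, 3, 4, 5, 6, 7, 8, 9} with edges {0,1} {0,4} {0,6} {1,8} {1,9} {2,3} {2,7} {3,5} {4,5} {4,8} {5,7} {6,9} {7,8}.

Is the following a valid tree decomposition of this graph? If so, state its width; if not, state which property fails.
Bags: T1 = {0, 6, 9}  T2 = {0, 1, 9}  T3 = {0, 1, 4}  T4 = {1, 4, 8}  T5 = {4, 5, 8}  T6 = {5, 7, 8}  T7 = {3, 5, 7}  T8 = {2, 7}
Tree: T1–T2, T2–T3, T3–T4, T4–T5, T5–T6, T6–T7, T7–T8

A tree decomposition must satisfy three properties: every vertex lies in some bag; for every edge, both endpoints lie together in some bag; and for every vertex, the bags containing it form a connected subtree. Here edge (3,2) lies in no bag, so the decomposition is invalid.

No — edge (3,2) lies in no bag.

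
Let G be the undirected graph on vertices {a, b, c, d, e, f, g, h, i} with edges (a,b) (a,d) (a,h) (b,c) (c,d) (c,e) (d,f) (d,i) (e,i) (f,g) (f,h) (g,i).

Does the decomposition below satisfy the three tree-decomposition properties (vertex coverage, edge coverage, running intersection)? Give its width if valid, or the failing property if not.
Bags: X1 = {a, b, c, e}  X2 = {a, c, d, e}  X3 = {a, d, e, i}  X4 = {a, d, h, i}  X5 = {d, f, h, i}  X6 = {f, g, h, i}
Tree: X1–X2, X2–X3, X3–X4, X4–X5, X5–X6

Every vertex of G appears in some bag (union = {a, b, c, d, e, f, g, h, i}); every edge is covered by a bag; and for each vertex v the set of bags containing v is connected in the bag tree. The decomposition is therefore valid. The largest bag has 4 vertices, so the width is 3.

Yes; width 3.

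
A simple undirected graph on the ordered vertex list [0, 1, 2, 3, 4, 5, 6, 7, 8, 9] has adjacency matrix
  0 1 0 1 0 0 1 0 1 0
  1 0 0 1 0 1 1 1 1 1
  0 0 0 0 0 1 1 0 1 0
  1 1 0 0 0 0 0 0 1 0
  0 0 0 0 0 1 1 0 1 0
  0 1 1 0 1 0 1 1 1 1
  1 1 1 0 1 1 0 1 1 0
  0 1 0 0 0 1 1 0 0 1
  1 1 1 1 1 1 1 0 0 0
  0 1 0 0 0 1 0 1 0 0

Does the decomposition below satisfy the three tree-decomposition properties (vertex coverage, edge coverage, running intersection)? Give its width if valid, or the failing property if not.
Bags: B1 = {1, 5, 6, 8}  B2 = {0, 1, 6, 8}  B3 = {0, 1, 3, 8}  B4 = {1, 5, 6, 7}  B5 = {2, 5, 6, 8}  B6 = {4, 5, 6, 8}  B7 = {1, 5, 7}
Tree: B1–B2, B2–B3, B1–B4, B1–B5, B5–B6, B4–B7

A tree decomposition must satisfy three properties: every vertex lies in some bag; for every edge, both endpoints lie together in some bag; and for every vertex, the bags containing it form a connected subtree. Here vertex 9 appears in no bag, so the decomposition is invalid.

No — vertex 9 appears in no bag.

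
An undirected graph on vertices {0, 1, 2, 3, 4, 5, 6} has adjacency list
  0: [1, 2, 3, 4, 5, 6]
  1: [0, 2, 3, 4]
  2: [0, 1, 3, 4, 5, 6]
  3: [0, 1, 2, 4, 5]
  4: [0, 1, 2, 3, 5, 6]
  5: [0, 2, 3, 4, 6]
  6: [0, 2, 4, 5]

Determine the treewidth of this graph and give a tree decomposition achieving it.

Every bag has size at most 5, so the width is 5 − 1 = 4 and tw(G) ≤ 4. Conversely, {0, 1, 2, 3, 4} is a clique of size 5, and the vertices of any clique must share a bag in every tree decomposition; so some bag has ≥ 5 vertices and tw(G) ≥ 4. Combining the bounds, tw(G) = 4.

Treewidth 4.
Bags: B1 = {0, 2, 4, 5, 6}  B2 = {0, 2, 3, 4, 5}  B3 = {0, 1, 2, 3, 4}
Tree: B1–B2, B2–B3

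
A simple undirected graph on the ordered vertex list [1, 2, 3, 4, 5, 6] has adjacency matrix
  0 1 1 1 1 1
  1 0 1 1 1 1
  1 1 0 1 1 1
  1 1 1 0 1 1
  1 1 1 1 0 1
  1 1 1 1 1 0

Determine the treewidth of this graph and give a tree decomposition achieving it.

Treewidth 5.
Bags: B1 = {1, 2, 3, 4, 5, 6}
Tree: (single bag)

A single bag containing all 6 vertices is trivially a valid decomposition of width 5. On the other hand G contains the 6-clique {1, 2, 3, 4, 5, 6}. A clique must lie in a single bag of any decomposition, so no decomposition can have width below 5. Combining the bounds, tw(G) = 5.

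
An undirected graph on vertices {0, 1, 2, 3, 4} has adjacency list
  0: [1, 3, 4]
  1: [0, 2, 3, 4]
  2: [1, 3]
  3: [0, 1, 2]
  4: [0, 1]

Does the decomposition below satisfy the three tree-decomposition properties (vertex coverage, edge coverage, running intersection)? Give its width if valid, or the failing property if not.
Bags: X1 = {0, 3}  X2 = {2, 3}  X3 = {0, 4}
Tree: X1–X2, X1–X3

No — vertex 1 appears in no bag.

A tree decomposition must satisfy three properties: every vertex lies in some bag; for every edge, both endpoints lie together in some bag; and for every vertex, the bags containing it form a connected subtree. Here vertex 1 appears in no bag, so the decomposition is invalid.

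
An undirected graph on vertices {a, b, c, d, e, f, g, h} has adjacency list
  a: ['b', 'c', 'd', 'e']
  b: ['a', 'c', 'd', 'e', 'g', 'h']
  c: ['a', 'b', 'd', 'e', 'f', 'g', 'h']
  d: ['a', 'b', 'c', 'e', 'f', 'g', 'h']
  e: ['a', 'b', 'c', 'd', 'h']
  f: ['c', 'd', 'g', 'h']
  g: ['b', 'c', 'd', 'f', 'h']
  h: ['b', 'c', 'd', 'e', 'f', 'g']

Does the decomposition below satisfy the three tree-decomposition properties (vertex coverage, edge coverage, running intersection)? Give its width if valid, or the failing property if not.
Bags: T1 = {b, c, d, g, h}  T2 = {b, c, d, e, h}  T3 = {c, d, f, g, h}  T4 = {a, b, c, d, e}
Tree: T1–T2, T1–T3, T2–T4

Yes; width 4.

Checking the three conditions: (i) the bags cover all of {a, b, c, d, e, f, g, h}; (ii) for each edge, some bag contains both endpoints; (iii) the bags containing any fixed vertex form a subtree. All hold, so the decomposition is valid with width 5 − 1 = 4.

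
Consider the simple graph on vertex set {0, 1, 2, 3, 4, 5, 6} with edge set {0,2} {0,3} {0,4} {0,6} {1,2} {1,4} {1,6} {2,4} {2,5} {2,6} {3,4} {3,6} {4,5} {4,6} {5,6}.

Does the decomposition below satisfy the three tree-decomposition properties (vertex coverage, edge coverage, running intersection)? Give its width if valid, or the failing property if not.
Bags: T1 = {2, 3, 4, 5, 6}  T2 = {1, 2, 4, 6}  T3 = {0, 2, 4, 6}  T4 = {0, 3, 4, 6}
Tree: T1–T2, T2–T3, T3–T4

A tree decomposition must satisfy three properties: every vertex lies in some bag; for every edge, both endpoints lie together in some bag; and for every vertex, the bags containing it form a connected subtree. Here bags containing vertex 3 are not connected in the tree, so the decomposition is invalid.

No — bags containing vertex 3 are not connected in the tree.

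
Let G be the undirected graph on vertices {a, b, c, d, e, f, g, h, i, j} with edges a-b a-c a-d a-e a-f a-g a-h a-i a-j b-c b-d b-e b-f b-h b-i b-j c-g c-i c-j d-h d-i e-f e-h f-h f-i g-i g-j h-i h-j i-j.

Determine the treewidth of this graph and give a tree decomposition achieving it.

Every bag has size at most 5, so the width is 5 − 1 = 4 and tw(G) ≤ 4. For the lower bound, the 5 vertices {a, c, g, i, j} are pairwise adjacent, and any tree decomposition puts a clique entirely inside one bag — forcing width ≥ 4. Combining the bounds, tw(G) = 4.

Treewidth 4.
One such decomposition:
Bags: B1 = {a, b, h, i, j}  B2 = {a, b, c, i, j}  B3 = {a, c, g, i, j}  B4 = {a, b, d, h, i}  B5 = {a, b, f, h, i}  B6 = {a, b, e, f, h}
Tree: B1–B2, B2–B3, B1–B4, B1–B5, B5–B6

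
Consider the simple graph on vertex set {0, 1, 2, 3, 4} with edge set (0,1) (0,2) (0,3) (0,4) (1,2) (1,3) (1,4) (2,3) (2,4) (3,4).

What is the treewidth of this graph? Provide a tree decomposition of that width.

With just one bag of size 5, the width is 5 − 1 = 4, so tw(G) ≤ 4. For the lower bound, the 5 vertices {0, 1, 2, 3, 4} are pairwise adjacent, and any tree decomposition puts a clique entirely inside one bag — forcing width ≥ 4. Combining the bounds, tw(G) = 4.

Treewidth 4.
One optimal decomposition is:
Bags: B1 = {0, 1, 2, 3, 4}
Tree: (single bag)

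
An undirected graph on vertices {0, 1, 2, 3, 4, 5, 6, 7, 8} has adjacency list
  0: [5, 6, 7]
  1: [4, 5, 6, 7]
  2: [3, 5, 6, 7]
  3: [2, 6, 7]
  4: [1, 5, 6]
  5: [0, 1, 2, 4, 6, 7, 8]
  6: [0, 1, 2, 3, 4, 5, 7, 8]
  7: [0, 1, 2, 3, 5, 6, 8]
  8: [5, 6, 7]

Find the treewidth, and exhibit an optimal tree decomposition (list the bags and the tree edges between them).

Treewidth 3.
Bags: B1 = {5, 6, 7, 8}  B2 = {1, 5, 6, 7}  B3 = {2, 5, 6, 7}  B4 = {0, 5, 6, 7}  B5 = {2, 3, 6, 7}  B6 = {1, 4, 5, 6}
Tree: B1–B2, B2–B3, B2–B4, B3–B5, B2–B6

The largest bag has 4 vertices, giving width 3; this decomposition certifies tw(G) ≤ 3. On the other hand G contains the 4-clique {2, 3, 6, 7}. A clique must lie in a single bag of any decomposition, so no decomposition can have width below 3. Hence tw(G) = 3 exactly.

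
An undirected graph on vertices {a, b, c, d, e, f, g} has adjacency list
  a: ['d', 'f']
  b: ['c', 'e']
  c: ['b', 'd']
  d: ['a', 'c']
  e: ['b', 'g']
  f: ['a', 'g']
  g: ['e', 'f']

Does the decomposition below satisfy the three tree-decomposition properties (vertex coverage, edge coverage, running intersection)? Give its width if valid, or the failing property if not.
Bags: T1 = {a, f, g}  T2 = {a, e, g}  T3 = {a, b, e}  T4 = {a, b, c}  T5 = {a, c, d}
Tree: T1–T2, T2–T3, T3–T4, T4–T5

Checking the three conditions: (i) the bags cover all of {a, b, c, d, e, f, g}; (ii) for each edge, some bag contains both endpoints; (iii) the bags containing any fixed vertex form a subtree. All hold, so the decomposition is valid with width 3 − 1 = 2.

Yes; width 2.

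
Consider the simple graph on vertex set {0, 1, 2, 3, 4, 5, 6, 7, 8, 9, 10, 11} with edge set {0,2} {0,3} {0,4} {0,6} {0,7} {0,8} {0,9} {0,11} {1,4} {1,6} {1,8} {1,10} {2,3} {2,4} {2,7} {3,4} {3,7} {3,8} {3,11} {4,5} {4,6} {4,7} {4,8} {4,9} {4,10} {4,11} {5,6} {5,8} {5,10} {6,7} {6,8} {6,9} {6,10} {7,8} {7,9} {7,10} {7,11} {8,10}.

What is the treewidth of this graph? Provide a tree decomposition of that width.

Each bag holds 5 vertices, so the decomposition has width 4, which upper-bounds the treewidth. For the lower bound, the 5 vertices {1, 4, 6, 8, 10} are pairwise adjacent, and any tree decomposition puts a clique entirely inside one bag — forcing width ≥ 4. Therefore the treewidth is 4.

Treewidth 4.
Bags: B1 = {0, 4, 6, 7, 8}  B2 = {0, 4, 6, 7, 9}  B3 = {4, 6, 7, 8, 10}  B4 = {0, 3, 4, 7, 8}  B5 = {0, 3, 4, 7, 11}  B6 = {0, 2, 3, 4, 7}  B7 = {4, 5, 6, 8, 10}  B8 = {1, 4, 6, 8, 10}
Tree: B1–B2, B1–B3, B1–B4, B4–B5, B4–B6, B3–B7, B7–B8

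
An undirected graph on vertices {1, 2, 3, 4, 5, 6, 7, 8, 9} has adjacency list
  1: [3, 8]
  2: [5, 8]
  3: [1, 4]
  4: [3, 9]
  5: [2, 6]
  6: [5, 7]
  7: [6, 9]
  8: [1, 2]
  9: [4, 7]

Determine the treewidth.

2

A width-2 tree decomposition is:
Bags: B1 = {1, 3, 4}  B2 = {1, 4, 9}  B3 = {1, 7, 9}  B4 = {1, 6, 7}  B5 = {1, 5, 6}  B6 = {1, 2, 5}  B7 = {1, 2, 8}
Tree: B1–B2, B2–B3, B3–B4, B4–B5, B5–B6, B6–B7
Each bag holds 3 vertices, so the decomposition has width 2, which upper-bounds the treewidth. For the lower bound, G contains the cycle 1–3–4–9–7–6–5–2–8–1, so G is not a forest; only forests have treewidth ≤ 1, hence tw(G) ≥ 2. Hence tw(G) = 2 exactly.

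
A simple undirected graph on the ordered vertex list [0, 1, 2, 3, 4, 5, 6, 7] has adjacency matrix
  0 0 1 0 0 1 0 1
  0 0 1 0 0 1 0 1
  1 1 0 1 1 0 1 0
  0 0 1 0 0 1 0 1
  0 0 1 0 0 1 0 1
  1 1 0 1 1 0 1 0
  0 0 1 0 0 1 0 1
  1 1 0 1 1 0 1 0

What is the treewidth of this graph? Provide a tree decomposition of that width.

Treewidth 3.
One optimal decomposition is:
Bags: B1 = {2, 4, 5, 7}  B2 = {1, 2, 5, 7}  B3 = {2, 5, 6, 7}  B4 = {2, 3, 5, 7}  B5 = {0, 2, 5, 7}
Tree: B1–B2, B2–B3, B3–B4, B4–B5

Each bag holds 4 vertices, so the decomposition has width 3, which upper-bounds the treewidth. For the lower bound: the 4 vertex sets {4,5}, {1,2}, {7}, {6} are disjoint, each induces a connected subgraph, and every pair is joined by at least one edge of G. Contracting each set to a single vertex therefore yields K_{4} as a minor, and since treewidth is minor-monotone, tw(G) ≥ tw(K_{4}) = 3. Hence tw(G) = 3 exactly.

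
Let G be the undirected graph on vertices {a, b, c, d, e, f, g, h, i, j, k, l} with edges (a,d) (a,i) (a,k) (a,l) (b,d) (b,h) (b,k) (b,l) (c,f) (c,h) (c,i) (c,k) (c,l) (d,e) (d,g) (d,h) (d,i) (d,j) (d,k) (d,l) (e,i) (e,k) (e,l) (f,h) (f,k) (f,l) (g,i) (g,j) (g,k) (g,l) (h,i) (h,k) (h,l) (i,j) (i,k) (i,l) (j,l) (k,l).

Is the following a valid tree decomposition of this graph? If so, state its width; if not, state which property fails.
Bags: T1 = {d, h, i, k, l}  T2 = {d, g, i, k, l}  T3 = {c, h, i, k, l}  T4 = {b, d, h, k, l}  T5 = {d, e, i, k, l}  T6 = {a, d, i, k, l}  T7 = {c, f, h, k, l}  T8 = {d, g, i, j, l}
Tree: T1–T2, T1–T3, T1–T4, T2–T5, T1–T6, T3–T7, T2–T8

Yes; width 4.

Every vertex of G appears in some bag (union = {a, b, c, d, e, f, g, h, i, j, k, l}); every edge is covered by a bag; and for each vertex v the set of bags containing v is connected in the bag tree. The decomposition is therefore valid. The largest bag has 5 vertices, so the width is 4.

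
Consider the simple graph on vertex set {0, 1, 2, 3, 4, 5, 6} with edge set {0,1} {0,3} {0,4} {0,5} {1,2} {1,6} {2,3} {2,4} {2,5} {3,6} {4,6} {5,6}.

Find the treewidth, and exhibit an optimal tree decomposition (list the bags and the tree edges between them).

Treewidth 3.
Bags: B1 = {0, 2, 5, 6}  B2 = {0, 1, 2, 6}  B3 = {0, 2, 3, 6}  B4 = {0, 2, 4, 6}
Tree: B1–B2, B2–B3, B3–B4

Each bag holds 4 vertices, so the decomposition has width 3, which upper-bounds the treewidth. For the lower bound: the 4 vertex sets {5,6}, {0,1}, {2}, {3} are disjoint, each induces a connected subgraph, and every pair is joined by at least one edge of G. Contracting each set to a single vertex therefore yields K_{4} as a minor, and since treewidth is minor-monotone, tw(G) ≥ tw(K_{4}) = 3. Therefore the treewidth is 3.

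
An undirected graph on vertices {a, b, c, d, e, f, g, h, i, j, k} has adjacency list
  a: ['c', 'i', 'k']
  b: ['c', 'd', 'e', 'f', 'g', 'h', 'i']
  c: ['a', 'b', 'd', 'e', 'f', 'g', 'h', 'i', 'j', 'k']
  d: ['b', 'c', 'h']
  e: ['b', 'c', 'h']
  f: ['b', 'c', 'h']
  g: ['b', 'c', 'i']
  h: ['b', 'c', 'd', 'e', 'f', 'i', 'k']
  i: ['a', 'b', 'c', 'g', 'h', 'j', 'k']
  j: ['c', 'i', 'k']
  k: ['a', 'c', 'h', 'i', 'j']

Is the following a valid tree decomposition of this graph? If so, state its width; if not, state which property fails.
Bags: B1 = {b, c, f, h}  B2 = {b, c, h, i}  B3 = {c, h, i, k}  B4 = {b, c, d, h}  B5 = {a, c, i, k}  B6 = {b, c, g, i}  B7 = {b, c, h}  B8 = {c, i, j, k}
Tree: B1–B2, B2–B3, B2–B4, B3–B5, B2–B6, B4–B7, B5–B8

A tree decomposition must satisfy three properties: every vertex lies in some bag; for every edge, both endpoints lie together in some bag; and for every vertex, the bags containing it form a connected subtree. Here vertex e appears in no bag, so the decomposition is invalid.

No — vertex e appears in no bag.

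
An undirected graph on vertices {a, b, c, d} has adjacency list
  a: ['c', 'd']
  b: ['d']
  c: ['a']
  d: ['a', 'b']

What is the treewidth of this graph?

A width-1 tree decomposition is:
Bags: B1 = {b, d}  B2 = {a, d}  B3 = {a, c}
Tree: B1–B2, B2–B3
Every bag has size at most 2, so the width is 2 − 1 = 1 and tw(G) ≤ 1. G has an edge, so its treewidth is at least 1. Combining the bounds, tw(G) = 1.

1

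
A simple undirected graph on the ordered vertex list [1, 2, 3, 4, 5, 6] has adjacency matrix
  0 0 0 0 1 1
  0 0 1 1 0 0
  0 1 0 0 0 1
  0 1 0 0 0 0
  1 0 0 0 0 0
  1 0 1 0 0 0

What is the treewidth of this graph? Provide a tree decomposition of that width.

The largest bag has 2 vertices, giving width 1; this decomposition certifies tw(G) ≤ 1. Any graph with an edge has treewidth ≥ 1, and G has the edge 2–3. The upper and lower bounds meet at 1, so that is the treewidth.

Treewidth 1.
Bags: B1 = {2, 3}  B2 = {3, 6}  B3 = {2, 4}  B4 = {1, 6}  B5 = {1, 5}
Tree: B1–B2, B1–B3, B2–B4, B4–B5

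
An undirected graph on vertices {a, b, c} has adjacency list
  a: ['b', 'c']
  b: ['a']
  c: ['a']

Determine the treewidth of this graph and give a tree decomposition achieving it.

Each bag holds 2 vertices, so the decomposition has width 1, which upper-bounds the treewidth. G has an edge, so its treewidth is at least 1. Therefore the treewidth is 1.

Treewidth 1.
One optimal decomposition is:
Bags: B1 = {a, b}  B2 = {a, c}
Tree: B1–B2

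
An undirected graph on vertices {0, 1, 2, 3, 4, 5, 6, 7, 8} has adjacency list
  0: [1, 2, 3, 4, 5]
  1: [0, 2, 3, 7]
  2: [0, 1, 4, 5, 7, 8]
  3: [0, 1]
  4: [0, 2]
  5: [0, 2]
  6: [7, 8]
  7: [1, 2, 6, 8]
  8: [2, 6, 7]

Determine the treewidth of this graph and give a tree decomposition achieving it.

Each bag holds 3 vertices, so the decomposition has width 2, which upper-bounds the treewidth. For the lower bound, the 3 vertices {0, 1, 2} are pairwise adjacent, and any tree decomposition puts a clique entirely inside one bag — forcing width ≥ 2. Combining the bounds, tw(G) = 2.

Treewidth 2.
Bags: B1 = {0, 1, 2}  B2 = {1, 2, 7}  B3 = {2, 7, 8}  B4 = {0, 2, 5}  B5 = {0, 2, 4}  B6 = {6, 7, 8}  B7 = {0, 1, 3}
Tree: B1–B2, B2–B3, B1–B4, B1–B5, B3–B6, B1–B7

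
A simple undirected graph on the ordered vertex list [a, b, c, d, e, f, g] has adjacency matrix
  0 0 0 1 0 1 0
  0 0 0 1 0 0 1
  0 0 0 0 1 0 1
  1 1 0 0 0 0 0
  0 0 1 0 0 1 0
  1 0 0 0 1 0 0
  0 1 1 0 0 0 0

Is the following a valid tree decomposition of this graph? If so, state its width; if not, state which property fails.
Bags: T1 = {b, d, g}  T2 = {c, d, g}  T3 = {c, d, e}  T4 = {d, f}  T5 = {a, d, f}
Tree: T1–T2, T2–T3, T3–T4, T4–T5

A tree decomposition must satisfy three properties: every vertex lies in some bag; for every edge, both endpoints lie together in some bag; and for every vertex, the bags containing it form a connected subtree. Here edge (e,f) lies in no bag, so the decomposition is invalid.

No — edge (e,f) lies in no bag.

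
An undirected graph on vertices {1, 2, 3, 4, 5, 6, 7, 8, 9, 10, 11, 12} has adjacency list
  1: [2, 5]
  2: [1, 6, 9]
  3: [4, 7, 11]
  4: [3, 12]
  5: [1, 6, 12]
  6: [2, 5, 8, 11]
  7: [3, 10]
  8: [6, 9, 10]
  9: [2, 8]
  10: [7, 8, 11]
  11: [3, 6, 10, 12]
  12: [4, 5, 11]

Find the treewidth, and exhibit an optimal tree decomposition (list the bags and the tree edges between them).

Treewidth 3.
One such decomposition:
Bags: B1 = {1, 2, 8, 9}  B2 = {1, 2, 6, 8}  B3 = {1, 5, 6, 8}  B4 = {5, 6, 8, 10}  B5 = {5, 6, 10, 11}  B6 = {5, 10, 11, 12}  B7 = {7, 10, 11, 12}  B8 = {3, 7, 11, 12}  B9 = {3, 4, 7, 12}
Tree: B1–B2, B2–B3, B3–B4, B4–B5, B5–B6, B6–B7, B7–B8, B8–B9

Each bag holds 4 vertices, so the decomposition has width 3, which upper-bounds the treewidth. For the lower bound: the 4 vertex sets {1,2,9}, {8}, {6}, {5,10,11,12} are disjoint, each induces a connected subgraph, and every pair is joined by at least one edge of G. Contracting each set to a single vertex therefore yields K_{4} as a minor, and since treewidth is minor-monotone, tw(G) ≥ tw(K_{4}) = 3. Hence tw(G) = 3 exactly.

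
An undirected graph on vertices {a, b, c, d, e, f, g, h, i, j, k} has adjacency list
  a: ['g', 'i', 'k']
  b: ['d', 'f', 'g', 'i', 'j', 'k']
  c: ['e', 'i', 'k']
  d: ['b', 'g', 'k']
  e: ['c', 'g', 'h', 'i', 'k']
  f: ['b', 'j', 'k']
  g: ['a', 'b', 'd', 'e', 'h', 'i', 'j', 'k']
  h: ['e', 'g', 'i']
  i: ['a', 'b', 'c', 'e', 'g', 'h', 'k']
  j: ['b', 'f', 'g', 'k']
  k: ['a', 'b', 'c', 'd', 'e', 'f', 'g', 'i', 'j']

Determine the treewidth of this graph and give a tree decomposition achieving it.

Each bag holds 4 vertices, so the decomposition has width 3, which upper-bounds the treewidth. Conversely, {e, g, h, i} is a clique of size 4, and the vertices of any clique must share a bag in every tree decomposition; so some bag has ≥ 4 vertices and tw(G) ≥ 3. Hence tw(G) = 3 exactly.

Treewidth 3.
Bags: B1 = {b, g, i, k}  B2 = {b, g, j, k}  B3 = {b, f, j, k}  B4 = {e, g, i, k}  B5 = {a, g, i, k}  B6 = {c, e, i, k}  B7 = {b, d, g, k}  B8 = {e, g, h, i}
Tree: B1–B2, B2–B3, B1–B4, B1–B5, B4–B6, B2–B7, B4–B8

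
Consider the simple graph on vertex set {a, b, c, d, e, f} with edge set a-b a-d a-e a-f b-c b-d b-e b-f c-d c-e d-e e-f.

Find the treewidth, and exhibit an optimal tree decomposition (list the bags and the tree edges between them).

Treewidth 3.
One optimal decomposition is:
Bags: B1 = {a, b, d, e}  B2 = {a, b, e, f}  B3 = {b, c, d, e}
Tree: B1–B2, B1–B3

Each bag holds 4 vertices, so the decomposition has width 3, which upper-bounds the treewidth. Conversely, {b, c, d, e} is a clique of size 4, and the vertices of any clique must share a bag in every tree decomposition; so some bag has ≥ 4 vertices and tw(G) ≥ 3. Hence tw(G) = 3 exactly.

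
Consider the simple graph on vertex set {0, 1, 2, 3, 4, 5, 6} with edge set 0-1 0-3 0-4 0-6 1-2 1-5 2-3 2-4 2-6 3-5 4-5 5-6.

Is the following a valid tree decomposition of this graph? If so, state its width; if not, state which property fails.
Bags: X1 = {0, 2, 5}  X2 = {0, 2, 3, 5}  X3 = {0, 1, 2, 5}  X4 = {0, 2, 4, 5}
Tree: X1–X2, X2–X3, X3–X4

No — vertex 6 appears in no bag.

A tree decomposition must satisfy three properties: every vertex lies in some bag; for every edge, both endpoints lie together in some bag; and for every vertex, the bags containing it form a connected subtree. Here vertex 6 appears in no bag, so the decomposition is invalid.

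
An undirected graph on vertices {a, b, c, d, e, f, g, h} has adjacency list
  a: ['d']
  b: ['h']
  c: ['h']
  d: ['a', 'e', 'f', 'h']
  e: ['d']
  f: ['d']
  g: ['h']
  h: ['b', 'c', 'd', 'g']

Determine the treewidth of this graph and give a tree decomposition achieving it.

Treewidth 1.
One optimal decomposition is:
Bags: B1 = {d, h}  B2 = {c, h}  B3 = {d, f}  B4 = {a, d}  B5 = {g, h}  B6 = {d, e}  B7 = {b, h}
Tree: B1–B2, B1–B3, B3–B4, B2–B5, B4–B6, B2–B7

Each bag holds 2 vertices, so the decomposition has width 1, which upper-bounds the treewidth. Any graph with an edge has treewidth ≥ 1, and G has the edge d–h. The upper and lower bounds meet at 1, so that is the treewidth.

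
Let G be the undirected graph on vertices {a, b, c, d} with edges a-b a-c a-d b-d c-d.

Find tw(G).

2

A width-2 tree decomposition is:
Bags: B1 = {a, b, d}  B2 = {a, c, d}
Tree: B1–B2
The largest bag has 3 vertices, giving width 2; this decomposition certifies tw(G) ≤ 2. Conversely, {a, c, d} is a clique of size 3, and the vertices of any clique must share a bag in every tree decomposition; so some bag has ≥ 3 vertices and tw(G) ≥ 2. The upper and lower bounds meet at 2, so that is the treewidth.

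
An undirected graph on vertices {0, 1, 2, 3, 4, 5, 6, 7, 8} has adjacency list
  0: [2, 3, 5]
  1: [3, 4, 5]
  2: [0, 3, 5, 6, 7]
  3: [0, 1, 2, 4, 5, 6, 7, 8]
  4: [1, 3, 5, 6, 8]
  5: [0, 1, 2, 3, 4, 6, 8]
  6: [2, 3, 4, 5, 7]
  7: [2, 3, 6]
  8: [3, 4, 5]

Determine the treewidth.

A width-3 tree decomposition is:
Bags: B1 = {1, 3, 4, 5}  B2 = {3, 4, 5, 6}  B3 = {2, 3, 5, 6}  B4 = {3, 4, 5, 8}  B5 = {0, 2, 3, 5}  B6 = {2, 3, 6, 7}
Tree: B1–B2, B2–B3, B2–B4, B3–B5, B3–B6
Each bag holds 4 vertices, so the decomposition has width 3, which upper-bounds the treewidth. On the other hand G contains the 4-clique {0, 2, 3, 5}. A clique must lie in a single bag of any decomposition, so no decomposition can have width below 3. The upper and lower bounds meet at 3, so that is the treewidth.

3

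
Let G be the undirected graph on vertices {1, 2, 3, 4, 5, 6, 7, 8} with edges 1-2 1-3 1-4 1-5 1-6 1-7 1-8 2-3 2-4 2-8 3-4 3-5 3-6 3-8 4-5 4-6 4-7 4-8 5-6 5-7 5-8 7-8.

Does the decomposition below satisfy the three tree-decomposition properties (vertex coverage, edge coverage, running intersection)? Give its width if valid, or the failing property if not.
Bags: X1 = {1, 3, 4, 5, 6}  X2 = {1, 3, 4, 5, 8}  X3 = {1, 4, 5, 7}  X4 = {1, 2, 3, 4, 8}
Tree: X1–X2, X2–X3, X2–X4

No — edge (8,7) lies in no bag.

A tree decomposition must satisfy three properties: every vertex lies in some bag; for every edge, both endpoints lie together in some bag; and for every vertex, the bags containing it form a connected subtree. Here edge (8,7) lies in no bag, so the decomposition is invalid.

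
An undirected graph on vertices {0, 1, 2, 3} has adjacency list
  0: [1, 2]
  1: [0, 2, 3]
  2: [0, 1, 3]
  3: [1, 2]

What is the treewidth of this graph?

2

A width-2 tree decomposition is:
Bags: B1 = {1, 2, 3}  B2 = {0, 1, 2}
Tree: B1–B2
The largest bag has 3 vertices, giving width 2; this decomposition certifies tw(G) ≤ 2. On the other hand G contains the 3-clique {0, 1, 2}. A clique must lie in a single bag of any decomposition, so no decomposition can have width below 2. Combining the bounds, tw(G) = 2.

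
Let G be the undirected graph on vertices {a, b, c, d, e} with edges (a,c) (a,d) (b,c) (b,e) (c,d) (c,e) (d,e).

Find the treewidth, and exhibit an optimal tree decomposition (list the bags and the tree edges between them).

Treewidth 2.
One optimal decomposition is:
Bags: B1 = {a, c, d}  B2 = {c, d, e}  B3 = {b, c, e}
Tree: B1–B2, B2–B3

The largest bag has 3 vertices, giving width 2; this decomposition certifies tw(G) ≤ 2. On the other hand G contains the 3-clique {c, d, e}. A clique must lie in a single bag of any decomposition, so no decomposition can have width below 2. Hence tw(G) = 2 exactly.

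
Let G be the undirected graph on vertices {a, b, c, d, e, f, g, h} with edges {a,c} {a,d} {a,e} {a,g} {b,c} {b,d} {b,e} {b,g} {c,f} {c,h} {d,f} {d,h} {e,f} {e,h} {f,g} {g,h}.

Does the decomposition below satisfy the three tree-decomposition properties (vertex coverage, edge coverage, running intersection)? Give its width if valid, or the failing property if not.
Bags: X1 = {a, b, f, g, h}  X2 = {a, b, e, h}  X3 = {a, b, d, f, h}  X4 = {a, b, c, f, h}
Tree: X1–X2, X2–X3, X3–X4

A tree decomposition must satisfy three properties: every vertex lies in some bag; for every edge, both endpoints lie together in some bag; and for every vertex, the bags containing it form a connected subtree. Here edge (f,e) lies in no bag, so the decomposition is invalid.

No — edge (f,e) lies in no bag.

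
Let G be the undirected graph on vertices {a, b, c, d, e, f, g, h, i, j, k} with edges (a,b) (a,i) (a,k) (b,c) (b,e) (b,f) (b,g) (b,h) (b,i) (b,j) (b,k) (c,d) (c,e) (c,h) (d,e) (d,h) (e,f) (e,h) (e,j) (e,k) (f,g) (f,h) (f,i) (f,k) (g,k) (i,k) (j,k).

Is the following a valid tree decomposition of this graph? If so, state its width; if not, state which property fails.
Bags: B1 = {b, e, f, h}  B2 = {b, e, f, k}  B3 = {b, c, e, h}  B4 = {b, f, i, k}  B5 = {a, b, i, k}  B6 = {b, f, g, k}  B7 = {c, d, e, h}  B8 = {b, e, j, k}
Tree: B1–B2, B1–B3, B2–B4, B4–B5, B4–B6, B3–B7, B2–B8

Every vertex of G appears in some bag (union = {a, b, c, d, e, f, g, h, i, j, k}); every edge is covered by a bag; and for each vertex v the set of bags containing v is connected in the bag tree. The decomposition is therefore valid. The largest bag has 4 vertices, so the width is 3.

Yes; width 3.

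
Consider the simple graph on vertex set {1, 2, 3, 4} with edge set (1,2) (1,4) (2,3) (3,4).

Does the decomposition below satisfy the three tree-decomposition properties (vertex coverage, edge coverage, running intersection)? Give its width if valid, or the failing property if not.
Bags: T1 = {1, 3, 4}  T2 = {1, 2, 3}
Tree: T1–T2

Yes; width 2.

Vertex coverage: the bags together contain {1, 2, 3, 4}, the full vertex set. Edge coverage: each edge of G has both endpoints in at least one bag. Running intersection: for every vertex, the bags containing it form a connected subtree. All three properties hold, so this is a valid tree decomposition of width max|bag| − 1 = 2, and hence tw(G) ≤ 2.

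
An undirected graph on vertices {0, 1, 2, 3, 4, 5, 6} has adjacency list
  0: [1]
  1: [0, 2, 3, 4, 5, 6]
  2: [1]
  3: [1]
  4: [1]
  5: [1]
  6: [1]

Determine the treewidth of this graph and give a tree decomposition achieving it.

Each bag holds 2 vertices, so the decomposition has width 1, which upper-bounds the treewidth. Since G has at least one edge (e.g. 6–1), it is not an edgeless graph, so tw(G) ≥ 1. The upper and lower bounds meet at 1, so that is the treewidth.

Treewidth 1.
Bags: B1 = {1, 6}  B2 = {1, 3}  B3 = {1, 5}  B4 = {1, 2}  B5 = {0, 1}  B6 = {1, 4}
Tree: B1–B2, B1–B3, B1–B4, B2–B5, B2–B6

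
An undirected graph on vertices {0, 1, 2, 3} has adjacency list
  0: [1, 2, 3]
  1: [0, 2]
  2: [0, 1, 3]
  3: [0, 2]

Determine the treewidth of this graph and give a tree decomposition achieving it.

Treewidth 2.
One such decomposition:
Bags: B1 = {0, 1, 2}  B2 = {0, 2, 3}
Tree: B1–B2

Each bag holds 3 vertices, so the decomposition has width 2, which upper-bounds the treewidth. For the lower bound, the 3 vertices {0, 1, 2} are pairwise adjacent, and any tree decomposition puts a clique entirely inside one bag — forcing width ≥ 2. Combining the bounds, tw(G) = 2.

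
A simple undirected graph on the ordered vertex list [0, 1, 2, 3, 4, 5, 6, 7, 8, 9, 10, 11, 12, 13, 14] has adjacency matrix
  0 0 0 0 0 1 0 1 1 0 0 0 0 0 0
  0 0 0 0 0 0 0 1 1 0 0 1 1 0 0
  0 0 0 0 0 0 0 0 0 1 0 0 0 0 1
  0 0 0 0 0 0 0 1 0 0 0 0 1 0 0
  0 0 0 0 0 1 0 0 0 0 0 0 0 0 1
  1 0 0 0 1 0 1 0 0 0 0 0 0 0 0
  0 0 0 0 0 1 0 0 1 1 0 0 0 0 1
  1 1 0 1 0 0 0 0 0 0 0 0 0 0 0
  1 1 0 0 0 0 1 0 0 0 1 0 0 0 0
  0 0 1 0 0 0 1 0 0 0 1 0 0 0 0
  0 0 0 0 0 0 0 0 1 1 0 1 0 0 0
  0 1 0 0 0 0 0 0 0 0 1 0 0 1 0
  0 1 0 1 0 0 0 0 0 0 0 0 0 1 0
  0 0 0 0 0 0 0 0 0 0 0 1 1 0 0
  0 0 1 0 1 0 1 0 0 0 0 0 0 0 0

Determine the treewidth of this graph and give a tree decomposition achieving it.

Each bag holds 4 vertices, so the decomposition has width 3, which upper-bounds the treewidth. For the lower bound: the 4 vertex sets {2,4,14}, {5}, {6}, {0,8,9,10} are disjoint, each induces a connected subgraph, and every pair is joined by at least one edge of G. Contracting each set to a single vertex therefore yields K_{4} as a minor, and since treewidth is minor-monotone, tw(G) ≥ tw(K_{4}) = 3. Hence tw(G) = 3 exactly.

Treewidth 3.
Bags: B1 = {2, 4, 5, 14}  B2 = {2, 5, 6, 14}  B3 = {2, 5, 6, 9}  B4 = {0, 5, 6, 9}  B5 = {0, 6, 8, 9}  B6 = {0, 8, 9, 10}  B7 = {0, 7, 8, 10}  B8 = {1, 7, 8, 10}  B9 = {1, 7, 10, 11}  B10 = {1, 3, 7, 11}  B11 = {1, 3, 11, 12}  B12 = {3, 11, 12, 13}
Tree: B1–B2, B2–B3, B3–B4, B4–B5, B5–B6, B6–B7, B7–B8, B8–B9, B9–B10, B10–B11, B11–B12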